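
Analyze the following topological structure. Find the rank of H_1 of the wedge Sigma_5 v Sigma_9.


For a wedge: H_1(A v B) = H_1(A) + H_1(B).
b_1(Sigma_5) = 10, b_1(Sigma_9) = 18.
b_1 = 10 + 18 = 28

28


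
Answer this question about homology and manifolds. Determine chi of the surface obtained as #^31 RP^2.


For a non-orientable closed surface with k crosscaps: chi = 2 - k.
Here k = 31.
chi = 2 - 31 = -29

-29


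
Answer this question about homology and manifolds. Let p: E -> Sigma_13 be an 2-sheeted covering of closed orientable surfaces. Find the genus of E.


For an n-sheeted cover: chi(E) = n * chi(B).
chi(Sigma_13) = 2 - 2*13 = -24.
chi(E) = 2 * (-24) = -48.
genus(E) = (2 - chi(E))/2 = (2 - (-48))/2 = 50/2 = 25

25


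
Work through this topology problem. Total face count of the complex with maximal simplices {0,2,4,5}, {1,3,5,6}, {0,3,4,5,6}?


Each maximal simplex on m vertices has 2^m - 1 nonempty faces.
Take the union (dedupe shared faces).
Total distinct faces = 47

47


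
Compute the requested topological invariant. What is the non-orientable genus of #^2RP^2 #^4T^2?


Since a >= 1, the sum is non-orientable; each T^2 can be replaced by RP^2 # RP^2 (since T^2#RP^2 = 3RP^2).
Total crosscaps k = 2 + 2*4 = 10.
Check via chi: chi = 2*1 + 4*0 - (2+4-1)*2 = -8 = 2 - k = -8. Consistent.

10


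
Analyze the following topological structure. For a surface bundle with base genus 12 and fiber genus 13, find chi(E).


For a fiber bundle F -> E -> B (with CW structure): chi(E) = chi(B) * chi(F).
chi(Sigma_12) = -22, chi(Sigma_13) = -24.
chi(E) = (-22) * (-24) = 528

528


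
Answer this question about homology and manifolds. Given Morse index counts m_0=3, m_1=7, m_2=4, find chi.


Morse theory: chi(M) = sum_k (-1)^k m_k where m_k = #(index-k critical points).
= (3) + (-7) + (4) = 0

0


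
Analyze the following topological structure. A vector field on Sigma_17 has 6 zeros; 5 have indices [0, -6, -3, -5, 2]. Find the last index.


Poincare-Hopf: sum of indices = chi(M).
chi(Sigma_17) = 2 - 2*17 = -32.
Sum of known indices = -12.
x = chi - (sum known) = -32 - (-12) = -20

-20


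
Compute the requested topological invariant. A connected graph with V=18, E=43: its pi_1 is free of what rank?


For a connected graph: rank(pi_1) = b_1 = E - V + 1 = 1 - chi.
chi = V - E = 18 - 43 = -25.
rank = 1 - (-25) = 43 - 18 + 1 = 26

26


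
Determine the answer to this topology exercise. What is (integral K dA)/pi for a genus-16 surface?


Gauss-Bonnet: integral K dA = 2*pi*chi(M).
chi(Sigma_16) = 2 - 2*16 = -30.
(integral K dA)/pi = 2*chi = 2*(-30) = -60

-60


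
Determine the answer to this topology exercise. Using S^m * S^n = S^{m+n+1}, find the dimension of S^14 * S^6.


Join of spheres: S^m * S^n = S^{m+n+1}.
dim = 14 + 6 + 1 = 21

21


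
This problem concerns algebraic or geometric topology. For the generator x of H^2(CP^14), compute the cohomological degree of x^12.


|x| = 2 in H^*(CP^n).
|x^12| = 12 * |x| = 12 * 2 = 24

24


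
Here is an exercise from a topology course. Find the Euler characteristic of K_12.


K_12: V = 12, E = C(12,2) = 66.
chi = V - E = 12 - 66 = -54

-54


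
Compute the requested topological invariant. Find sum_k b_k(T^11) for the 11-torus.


b_k(T^11) = C(11,k), so the sum over k is sum_k C(11,k) = 2^11.
Total = 2^11 = 2048

2048


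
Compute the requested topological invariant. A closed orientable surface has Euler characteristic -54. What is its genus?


chi = 2 - 2g for closed orientable surfaces.
-54 = 2 - 2g
2g = 2 - (-54) = 56
g = 28

28


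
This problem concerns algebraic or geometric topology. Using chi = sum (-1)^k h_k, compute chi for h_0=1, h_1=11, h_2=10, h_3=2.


Handles of index k contribute (-1)^k to chi (same as CW cells).
chi = (1) + (-11) + (10) + (-2) = -2

-2


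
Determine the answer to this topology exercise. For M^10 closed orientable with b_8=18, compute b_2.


Poincare duality for closed orientable n-manifolds: b_k = b_{n-k}.
Here n = 10, so b_2 = b_8 = 18

18


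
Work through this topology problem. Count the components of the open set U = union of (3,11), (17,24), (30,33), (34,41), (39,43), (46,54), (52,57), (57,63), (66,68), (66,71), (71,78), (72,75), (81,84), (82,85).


Sort and merge overlapping open intervals.
Merged: (3,11), (17,24), (30,33), (34,43), (46,57), (57,63), (66,71), (71,78), (81,85).
Number of components = 9

9


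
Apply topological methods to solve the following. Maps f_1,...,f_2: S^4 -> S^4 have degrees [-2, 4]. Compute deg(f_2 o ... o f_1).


Degree is multiplicative: deg(composition) = product of degrees.
= (-2) * (4) = -8

-8


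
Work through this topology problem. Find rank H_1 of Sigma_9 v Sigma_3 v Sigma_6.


For a wedge X v Y: reduced H_k(X v Y) = H_k(X) + H_k(Y).
Each Sigma_g contributes b_1 = 2g.
b_1 = 18 + 6 + 12 = 36

36


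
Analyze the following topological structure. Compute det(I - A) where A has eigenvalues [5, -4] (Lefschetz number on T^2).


For a torus self-map: L(f) = det(I - A) where A acts on H_1.
L(f) = (1-5) * (1--4) = -4 * 5 = -20

-20


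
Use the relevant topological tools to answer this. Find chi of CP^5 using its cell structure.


CP^5 has one cell in each even dimension 0, 2, ..., 2*5 (5+1 cells total).
All cells are even-dimensional, so chi = number of cells.
chi = 5 + 1 = 6

6


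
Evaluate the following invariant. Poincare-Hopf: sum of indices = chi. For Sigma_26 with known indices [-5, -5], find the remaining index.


Poincare-Hopf: sum of indices = chi(M).
chi(Sigma_26) = 2 - 2*26 = -50.
Sum of known indices = -10.
x = chi - (sum known) = -50 - (-10) = -40

-40


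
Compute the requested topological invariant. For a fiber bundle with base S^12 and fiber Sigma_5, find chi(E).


chi(S^12) = 2 (n even), chi(Sigma_5) = 2 - 2*5 = -8.
chi(E) = 2 * (-8) = -16

-16


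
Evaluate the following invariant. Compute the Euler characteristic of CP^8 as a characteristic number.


For any closed oriented manifold, <e(TM),[M]> = chi(M).
chi(CP^8) = 8+1 = 9

9


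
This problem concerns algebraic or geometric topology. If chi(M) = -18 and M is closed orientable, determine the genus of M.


chi = 2 - 2g for closed orientable surfaces.
-18 = 2 - 2g
2g = 2 - (-18) = 20
g = 10

10


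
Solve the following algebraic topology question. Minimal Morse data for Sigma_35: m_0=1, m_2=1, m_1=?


A perfect Morse function has m_k = b_k.
For Sigma_35: b_0=1, b_1=2g=70, b_2=1.
Saddles m_1 = 2g = 70

70


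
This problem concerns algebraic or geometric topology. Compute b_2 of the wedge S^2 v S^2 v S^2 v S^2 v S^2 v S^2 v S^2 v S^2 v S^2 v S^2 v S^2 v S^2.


For a wedge of spheres, H_k (k>0) is free on one generator per sphere of dimension k.
Spheres of dimension 2: count = 12.
b_2 = 12

12


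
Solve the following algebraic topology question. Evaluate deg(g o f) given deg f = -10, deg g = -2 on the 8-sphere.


Degree is multiplicative under composition: deg(g o f) = deg(g) * deg(f).
= -2 * -10 = 20

20


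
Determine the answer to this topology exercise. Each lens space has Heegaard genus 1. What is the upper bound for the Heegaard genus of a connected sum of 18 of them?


Heegaard genus satisfies g(A#B) <= g(A) + g(B).
Each lens space has g = 1.
Upper bound: 18 * 1 = 18

18


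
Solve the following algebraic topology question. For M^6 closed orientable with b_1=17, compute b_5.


Poincare duality for closed orientable n-manifolds: b_k = b_{n-k}.
Here n = 6, so b_5 = b_1 = 17

17


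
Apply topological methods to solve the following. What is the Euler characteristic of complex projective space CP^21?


CP^21 has one cell in each even dimension 0, 2, ..., 2*21 (21+1 cells total).
All cells are even-dimensional, so chi = number of cells.
chi = 21 + 1 = 22

22


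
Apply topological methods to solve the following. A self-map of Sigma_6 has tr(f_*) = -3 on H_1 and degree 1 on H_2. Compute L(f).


L(f) = tr(f_0*) - tr(f_1*) + tr(f_2*).
= 1 - (-3) + (1)
= 5

5


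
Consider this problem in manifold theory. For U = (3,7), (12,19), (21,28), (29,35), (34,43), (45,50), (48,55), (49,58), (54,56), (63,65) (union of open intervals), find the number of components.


Sort and merge overlapping open intervals.
Merged: (3,7), (12,19), (21,28), (29,43), (45,58), (63,65).
Number of components = 6

6


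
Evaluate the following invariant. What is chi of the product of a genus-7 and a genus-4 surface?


chi(Sigma_7) = 2 - 2*7 = -12
chi(Sigma_4) = 2 - 2*4 = -6
chi(product) = (-12) * (-6) = 72

72


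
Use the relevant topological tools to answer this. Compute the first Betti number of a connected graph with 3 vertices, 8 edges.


For a connected graph: rank(pi_1) = b_1 = E - V + 1 = 1 - chi.
chi = V - E = 3 - 8 = -5.
rank = 1 - (-5) = 8 - 3 + 1 = 6

6


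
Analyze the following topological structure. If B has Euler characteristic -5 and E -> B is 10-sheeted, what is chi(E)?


For a finite covering: chi(E) = (number of sheets) * chi(B).
chi(E) = 10 * (-5) = -50

-50


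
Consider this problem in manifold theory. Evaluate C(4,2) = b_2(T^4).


By the Kunneth formula, b_k(T^n) = C(n,k).
b_2(T^4) = C(4,2).
C(4,2) = 4!/(2!*2!) = 6

6


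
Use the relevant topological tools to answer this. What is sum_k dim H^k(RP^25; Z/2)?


H^k(RP^25; Z/2) = Z/2 for each 0 <= k <= 25.
Total dimension = 25 + 1 = 26

26


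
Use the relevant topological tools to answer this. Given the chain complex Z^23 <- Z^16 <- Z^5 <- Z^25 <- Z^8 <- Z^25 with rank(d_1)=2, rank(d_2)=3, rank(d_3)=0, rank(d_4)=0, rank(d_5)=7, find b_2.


rank H_k = rank(ker d_k) - rank(im d_{k+1}).
rank(ker d_2) = rank(C_2) - rank(d_2) = 5 - 3 = 2.
rank(im d_{2+1}) = 0.
rank H_2 = 2 - 0 = 2

2


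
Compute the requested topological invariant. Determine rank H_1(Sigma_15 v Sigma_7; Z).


For a wedge: H_1(A v B) = H_1(A) + H_1(B).
b_1(Sigma_15) = 30, b_1(Sigma_7) = 14.
b_1 = 30 + 14 = 44

44


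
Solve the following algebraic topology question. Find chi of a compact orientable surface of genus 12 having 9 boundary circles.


For a compact orientable surface with genus g and b boundary components: chi = 2 - 2g - b.
chi = 2 - 2*12 - 9 = 2 - 24 - 9 = -31

-31


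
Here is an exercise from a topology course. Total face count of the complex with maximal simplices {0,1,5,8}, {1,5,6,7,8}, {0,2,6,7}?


Each maximal simplex on m vertices has 2^m - 1 nonempty faces.
Take the union (dedupe shared faces).
Total distinct faces = 50

50


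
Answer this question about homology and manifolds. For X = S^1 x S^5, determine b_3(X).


Each S^d has Poincare polynomial 1 + t^d.
The product S^1 x S^5 has Poincare polynomial prod(1+t^d_i).
Expanding: b_0=1, b_1=1, b_5=1, b_6=1.
b_3 = 0

0


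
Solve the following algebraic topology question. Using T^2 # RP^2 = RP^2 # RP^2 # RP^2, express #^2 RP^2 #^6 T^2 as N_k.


Since a >= 1, the sum is non-orientable; each T^2 can be replaced by RP^2 # RP^2 (since T^2#RP^2 = 3RP^2).
Total crosscaps k = 2 + 2*6 = 14.
Check via chi: chi = 2*1 + 6*0 - (2+6-1)*2 = -12 = 2 - k = -12. Consistent.

14


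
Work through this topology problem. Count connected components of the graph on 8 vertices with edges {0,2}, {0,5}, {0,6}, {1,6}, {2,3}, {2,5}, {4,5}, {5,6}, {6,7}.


Run DFS/union-find over 8 vertices.
V = 8, E = 9.
Number of components = 1

1


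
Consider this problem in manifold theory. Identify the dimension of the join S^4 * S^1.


Join of spheres: S^m * S^n = S^{m+n+1}.
dim = 4 + 1 + 1 = 6

6


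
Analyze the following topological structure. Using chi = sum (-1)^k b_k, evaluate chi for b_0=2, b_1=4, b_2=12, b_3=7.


chi = sum_k (-1)^k b_k.
= (2) + (-4) + (12) + (-7)
= 3

3


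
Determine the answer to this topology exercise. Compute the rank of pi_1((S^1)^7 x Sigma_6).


pi_1(A x B) = pi_1(A) x pi_1(B); rank of abelianization = b_1.
b_1(T^7) = 7, b_1(Sigma_6) = 2*6 = 12.
b_1(product) = 7 + 12 = 19

19


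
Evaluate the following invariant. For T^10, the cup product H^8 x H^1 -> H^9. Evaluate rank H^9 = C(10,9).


Cup product: H^p x H^q -> H^{p+q}; here p+q = 8+1 = 9.
rank H^k(T^n) = C(n,k).
C(10,9) = 10

10


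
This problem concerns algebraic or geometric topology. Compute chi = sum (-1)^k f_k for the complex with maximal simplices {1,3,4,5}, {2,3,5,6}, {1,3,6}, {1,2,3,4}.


Enumerate all faces; f-vector: f_0=6, f_1=14, f_2=12, f_3=3.
chi = sum (-1)^k f_k = 1

1


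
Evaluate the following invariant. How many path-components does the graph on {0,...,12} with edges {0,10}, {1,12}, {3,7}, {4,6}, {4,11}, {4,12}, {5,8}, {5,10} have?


Run DFS/union-find over 13 vertices.
V = 13, E = 8.
Number of components = 5

5


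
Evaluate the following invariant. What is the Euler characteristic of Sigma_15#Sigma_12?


chi(Sigma_15) = 2 - 2*15 = -28
chi(Sigma_12) = 2 - 2*12 = -22
For surfaces: chi(A#B) = chi(A) + chi(B) - 2.
chi = -28 + -22 - 2 = -52

-52


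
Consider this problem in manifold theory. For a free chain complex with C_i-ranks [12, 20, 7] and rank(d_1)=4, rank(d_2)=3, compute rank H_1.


rank H_k = rank(ker d_k) - rank(im d_{k+1}).
rank(ker d_1) = rank(C_1) - rank(d_1) = 20 - 4 = 16.
rank(im d_{1+1}) = 3.
rank H_1 = 16 - 3 = 13

13


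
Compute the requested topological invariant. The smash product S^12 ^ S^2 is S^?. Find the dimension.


S^m ^ S^n = S^{m+n}.
k = 12 + 2 = 14

14


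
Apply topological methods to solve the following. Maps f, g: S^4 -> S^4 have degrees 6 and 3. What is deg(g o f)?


Degree is multiplicative under composition: deg(g o f) = deg(g) * deg(f).
= 3 * 6 = 18

18


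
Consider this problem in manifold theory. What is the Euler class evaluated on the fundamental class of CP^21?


For any closed oriented manifold, <e(TM),[M]> = chi(M).
chi(CP^21) = 21+1 = 22

22


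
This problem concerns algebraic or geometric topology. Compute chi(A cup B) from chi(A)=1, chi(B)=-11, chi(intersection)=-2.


chi(A cup B) = chi(A) + chi(B) - chi(A cap B)
= 1 + (-11) - (-2)
= -8

-8


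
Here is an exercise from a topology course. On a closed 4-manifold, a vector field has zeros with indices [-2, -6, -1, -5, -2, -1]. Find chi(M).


Poincare-Hopf: chi(M) = sum of indices of zeros.
chi = (-2) + (-6) + (-1) + (-5) + (-2) + (-1) = -17

-17


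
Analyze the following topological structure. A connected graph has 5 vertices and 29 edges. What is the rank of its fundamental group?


For a connected graph: rank(pi_1) = b_1 = E - V + 1 = 1 - chi.
chi = V - E = 5 - 29 = -24.
rank = 1 - (-24) = 29 - 5 + 1 = 25

25


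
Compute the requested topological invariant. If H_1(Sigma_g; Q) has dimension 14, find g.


For a closed orientable surface: b_1 = 2g.
14 = 2g
g = 14 / 2 = 7

7


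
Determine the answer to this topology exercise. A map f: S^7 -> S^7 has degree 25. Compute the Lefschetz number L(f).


On S^7: L(f) = tr(f_0*) + (-1)^7 tr(f_7*) = 1 + (-1)^7 * deg(f).
L(f) = 1 + (-1)^7 * 25 = 1 + -25 = -24

-24


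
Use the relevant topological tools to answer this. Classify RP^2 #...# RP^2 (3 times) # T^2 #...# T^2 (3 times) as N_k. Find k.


Since a >= 1, the sum is non-orientable; each T^2 can be replaced by RP^2 # RP^2 (since T^2#RP^2 = 3RP^2).
Total crosscaps k = 3 + 2*3 = 9.
Check via chi: chi = 3*1 + 3*0 - (3+3-1)*2 = -7 = 2 - k = -7. Consistent.

9


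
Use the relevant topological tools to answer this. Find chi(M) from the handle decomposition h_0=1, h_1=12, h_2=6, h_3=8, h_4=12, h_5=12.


Handles of index k contribute (-1)^k to chi (same as CW cells).
chi = (1) + (-12) + (6) + (-8) + (12) + (-12) = -13

-13


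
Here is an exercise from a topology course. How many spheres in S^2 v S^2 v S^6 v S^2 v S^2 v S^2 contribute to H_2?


For a wedge of spheres, H_k (k>0) is free on one generator per sphere of dimension k.
Spheres of dimension 2: count = 5.
b_2 = 5

5


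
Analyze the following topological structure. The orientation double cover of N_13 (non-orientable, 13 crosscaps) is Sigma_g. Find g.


chi(N_13) = 2 - 13 = -11.
Double cover: chi(Sigma_g) = 2 * chi(N_13) = 2*(-11) = -22.
2 - 2g = -22, so g = (2 - (-22))/2 = 24/2 = 12

12


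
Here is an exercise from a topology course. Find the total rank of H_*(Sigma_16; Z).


For Sigma_16: b_0 = 1, b_1 = 2g = 32, b_2 = 1.
Total = 1 + 32 + 1 = 34

34


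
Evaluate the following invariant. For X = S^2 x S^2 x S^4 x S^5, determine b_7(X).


Each S^d has Poincare polynomial 1 + t^d.
The product S^2 x S^2 x S^4 x S^5 has Poincare polynomial prod(1+t^d_i).
Expanding: b_0=1, b_2=2, b_4=2, b_5=1, b_6=2, b_7=2, b_8=1, b_9=2, b_11=2, b_13=1.
b_7 = 2

2


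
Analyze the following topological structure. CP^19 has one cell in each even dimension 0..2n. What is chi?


CP^19 has one cell in each even dimension 0, 2, ..., 2*19 (19+1 cells total).
All cells are even-dimensional, so chi = number of cells.
chi = 19 + 1 = 20

20


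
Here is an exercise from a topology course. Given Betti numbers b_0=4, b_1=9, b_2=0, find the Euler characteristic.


chi = sum_k (-1)^k b_k.
= (4) + (-9) + (0)
= -5

-5


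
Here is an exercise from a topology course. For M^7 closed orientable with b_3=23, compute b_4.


Poincare duality for closed orientable n-manifolds: b_k = b_{n-k}.
Here n = 7, so b_4 = b_3 = 23

23


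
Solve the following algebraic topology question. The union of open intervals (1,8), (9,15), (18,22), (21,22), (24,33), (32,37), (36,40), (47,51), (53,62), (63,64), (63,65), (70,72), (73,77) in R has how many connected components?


Sort and merge overlapping open intervals.
Merged: (1,8), (9,15), (18,22), (24,40), (47,51), (53,62), (63,65), (70,72), (73,77).
Number of components = 9

9


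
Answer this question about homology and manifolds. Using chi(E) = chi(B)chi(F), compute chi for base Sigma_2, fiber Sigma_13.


For a fiber bundle F -> E -> B (with CW structure): chi(E) = chi(B) * chi(F).
chi(Sigma_2) = -2, chi(Sigma_13) = -24.
chi(E) = (-2) * (-24) = 48

48


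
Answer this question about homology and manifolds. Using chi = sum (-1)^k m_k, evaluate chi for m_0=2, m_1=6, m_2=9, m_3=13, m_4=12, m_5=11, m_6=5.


Morse theory: chi(M) = sum_k (-1)^k m_k where m_k = #(index-k critical points).
= (2) + (-6) + (9) + (-13) + (12) + (-11) + (5) = -2

-2


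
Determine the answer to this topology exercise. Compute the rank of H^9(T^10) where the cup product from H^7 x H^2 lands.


Cup product: H^p x H^q -> H^{p+q}; here p+q = 7+2 = 9.
rank H^k(T^n) = C(n,k).
C(10,9) = 10

10


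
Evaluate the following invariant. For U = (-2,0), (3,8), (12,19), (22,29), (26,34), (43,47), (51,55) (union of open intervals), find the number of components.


Sort and merge overlapping open intervals.
Merged: (-2,0), (3,8), (12,19), (22,34), (43,47), (51,55).
Number of components = 6

6


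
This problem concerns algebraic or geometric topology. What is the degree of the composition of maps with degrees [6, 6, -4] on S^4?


Degree is multiplicative: deg(composition) = product of degrees.
= (6) * (6) * (-4) = -144

-144


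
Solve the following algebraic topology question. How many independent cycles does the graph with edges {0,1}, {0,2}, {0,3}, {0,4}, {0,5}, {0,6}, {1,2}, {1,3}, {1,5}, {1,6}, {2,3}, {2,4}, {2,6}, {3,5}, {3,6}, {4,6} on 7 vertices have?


b_1 = E - V + (number of components).
E = 16, V = 7, components = 1.
b_1 = 16 - 7 + 1 = 10

10


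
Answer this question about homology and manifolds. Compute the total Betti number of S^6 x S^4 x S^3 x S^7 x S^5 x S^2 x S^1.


Total Betti number is multiplicative under products.
Each S^d (d>=1) has total Betti number 2.
There are 7 sphere factors.
Total = 2^7 = 128

128


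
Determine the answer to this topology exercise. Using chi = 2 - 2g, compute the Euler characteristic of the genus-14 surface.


For a closed orientable surface of genus g: chi = 2 - 2g.
Here g = 14.
chi = 2 - 2*14 = 2 - 28 = -26

-26


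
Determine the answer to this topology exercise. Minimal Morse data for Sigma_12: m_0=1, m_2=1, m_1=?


A perfect Morse function has m_k = b_k.
For Sigma_12: b_0=1, b_1=2g=24, b_2=1.
Saddles m_1 = 2g = 24

24


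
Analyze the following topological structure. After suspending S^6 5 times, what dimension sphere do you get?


Each suspension raises dimension by 1: Sigma S^n = S^{n+1}.
Sigma^5 S^6 = S^{6+5} = S^11

11


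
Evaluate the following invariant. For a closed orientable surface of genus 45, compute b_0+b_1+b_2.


For Sigma_45: b_0 = 1, b_1 = 2g = 90, b_2 = 1.
Total = 1 + 90 + 1 = 92

92


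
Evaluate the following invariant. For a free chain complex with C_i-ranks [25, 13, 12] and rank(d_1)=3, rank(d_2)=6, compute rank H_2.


rank H_k = rank(ker d_k) - rank(im d_{k+1}).
rank(ker d_2) = rank(C_2) - rank(d_2) = 12 - 6 = 6.
rank(im d_{2+1}) = 0.
rank H_2 = 6 - 0 = 6

6


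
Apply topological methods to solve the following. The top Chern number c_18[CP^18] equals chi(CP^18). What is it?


For any closed oriented manifold, <e(TM),[M]> = chi(M).
chi(CP^18) = 18+1 = 19

19


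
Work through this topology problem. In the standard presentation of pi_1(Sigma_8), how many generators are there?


Standard presentation: pi_1(Sigma_g) = <a_1,b_1,...,a_g,b_g | [a_1,b_1]...[a_g,b_g] = 1>.
Number of generators = 2g = 2*8 = 16

16


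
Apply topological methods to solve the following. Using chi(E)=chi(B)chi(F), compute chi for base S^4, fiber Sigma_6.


chi(S^4) = 2 (n even), chi(Sigma_6) = 2 - 2*6 = -10.
chi(E) = 2 * (-10) = -20

-20


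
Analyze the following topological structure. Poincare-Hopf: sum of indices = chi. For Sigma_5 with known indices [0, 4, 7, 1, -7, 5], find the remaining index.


Poincare-Hopf: sum of indices = chi(M).
chi(Sigma_5) = 2 - 2*5 = -8.
Sum of known indices = 10.
x = chi - (sum known) = -8 - (10) = -18

-18


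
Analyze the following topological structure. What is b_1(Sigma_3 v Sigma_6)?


For a wedge: H_1(A v B) = H_1(A) + H_1(B).
b_1(Sigma_3) = 6, b_1(Sigma_6) = 12.
b_1 = 6 + 12 = 18

18


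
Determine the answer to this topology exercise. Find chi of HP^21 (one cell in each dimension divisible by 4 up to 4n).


HP^21 has one cell in each dimension 0, 4, ..., 4*21 (21+1 cells, all even-dim).
chi = 21 + 1 = 22

22


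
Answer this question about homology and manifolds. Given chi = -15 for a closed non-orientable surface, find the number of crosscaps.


chi = 2 - k for closed non-orientable surfaces with k crosscaps.
-15 = 2 - k
k = 2 - (-15) = 17

17


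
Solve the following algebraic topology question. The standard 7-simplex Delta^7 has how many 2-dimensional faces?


Delta^7 has 7+1 vertices. A 2-face is a choice of 2+1 vertices.
f_2 = C(7+1, 2+1) = C(8,3) = 56

56


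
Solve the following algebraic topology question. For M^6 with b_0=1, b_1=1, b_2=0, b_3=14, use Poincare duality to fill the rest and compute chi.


By Poincare duality b_k = b_{6-k}, so full Betti numbers: b_0=1, b_1=1, b_2=0, b_3=14, b_4=0, b_5=1, b_6=1.
chi = sum (-1)^k b_k = -14

-14


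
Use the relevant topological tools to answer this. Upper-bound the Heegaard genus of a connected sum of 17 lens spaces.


Heegaard genus satisfies g(A#B) <= g(A) + g(B).
Each lens space has g = 1.
Upper bound: 17 * 1 = 17

17


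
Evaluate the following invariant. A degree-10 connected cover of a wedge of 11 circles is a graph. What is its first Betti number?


Nielsen-Schreier: an index-n subgroup of F_r is free of rank 1 + n(r-1).
Equivalently: chi(cover) = n*chi(base); chi(vee_r S^1) = 1 - 11 = -10.
chi(E) = 10*(-10) = -100; rank = 1 - chi(E) = 1 - (-100) = 101.
rank = 1 + 10*(11-1) = 1 + 100 = 101

101


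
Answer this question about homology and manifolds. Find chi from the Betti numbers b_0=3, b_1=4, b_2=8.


chi = sum_k (-1)^k b_k.
= (3) + (-4) + (8)
= 7

7


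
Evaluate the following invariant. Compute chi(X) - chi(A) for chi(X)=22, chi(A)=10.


Relative Euler characteristic: chi(X, A) = chi(X) - chi(A).
= 22 - (10) = 12

12


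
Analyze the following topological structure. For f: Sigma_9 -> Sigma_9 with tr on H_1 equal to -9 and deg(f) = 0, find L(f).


L(f) = tr(f_0*) - tr(f_1*) + tr(f_2*).
= 1 - (-9) + (0)
= 10

10


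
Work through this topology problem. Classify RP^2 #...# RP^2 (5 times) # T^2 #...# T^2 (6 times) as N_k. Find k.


Since a >= 1, the sum is non-orientable; each T^2 can be replaced by RP^2 # RP^2 (since T^2#RP^2 = 3RP^2).
Total crosscaps k = 5 + 2*6 = 17.
Check via chi: chi = 5*1 + 6*0 - (5+6-1)*2 = -15 = 2 - k = -15. Consistent.

17


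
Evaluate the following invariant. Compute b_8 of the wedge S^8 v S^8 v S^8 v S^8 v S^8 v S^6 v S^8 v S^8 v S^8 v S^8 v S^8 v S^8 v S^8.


For a wedge of spheres, H_k (k>0) is free on one generator per sphere of dimension k.
Spheres of dimension 8: count = 12.
b_8 = 12

12


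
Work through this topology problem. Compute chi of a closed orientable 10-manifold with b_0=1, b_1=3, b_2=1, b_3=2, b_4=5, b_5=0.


By Poincare duality b_k = b_{10-k}, so full Betti numbers: b_0=1, b_1=3, b_2=1, b_3=2, b_4=5, b_5=0, b_6=5, b_7=2, b_8=1, b_9=3, b_10=1.
chi = sum (-1)^k b_k = 4

4


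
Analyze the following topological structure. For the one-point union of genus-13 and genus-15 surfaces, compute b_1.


For a wedge: H_1(A v B) = H_1(A) + H_1(B).
b_1(Sigma_13) = 26, b_1(Sigma_15) = 30.
b_1 = 26 + 30 = 56

56


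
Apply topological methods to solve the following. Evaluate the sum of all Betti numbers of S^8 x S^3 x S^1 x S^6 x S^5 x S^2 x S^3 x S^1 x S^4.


Total Betti number is multiplicative under products.
Each S^d (d>=1) has total Betti number 2.
There are 9 sphere factors.
Total = 2^9 = 512

512


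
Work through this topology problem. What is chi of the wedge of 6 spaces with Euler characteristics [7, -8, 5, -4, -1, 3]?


chi(A v B) = chi(A) + chi(B) - 1 (one point identified).
For 6 spaces: chi = (sum chi_i) - (6 - 1).
sum = 2; chi = 2 - 5 = -3

-3


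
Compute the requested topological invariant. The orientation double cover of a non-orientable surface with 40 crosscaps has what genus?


chi(N_40) = 2 - 40 = -38.
Double cover: chi(Sigma_g) = 2 * chi(N_40) = 2*(-38) = -76.
2 - 2g = -76, so g = (2 - (-76))/2 = 78/2 = 39

39


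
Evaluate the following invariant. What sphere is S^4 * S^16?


Join of spheres: S^m * S^n = S^{m+n+1}.
dim = 4 + 16 + 1 = 21

21


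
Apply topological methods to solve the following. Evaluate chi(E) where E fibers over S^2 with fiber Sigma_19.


chi(S^2) = 2 (n even), chi(Sigma_19) = 2 - 2*19 = -36.
chi(E) = 2 * (-36) = -72

-72


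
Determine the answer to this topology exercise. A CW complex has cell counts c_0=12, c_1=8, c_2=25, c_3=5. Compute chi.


chi = sum_k (-1)^k c_k.
= (-1)^0*12 + (-1)^1*8 + (-1)^2*25 + (-1)^3*5
= (12) + (-8) + (25) + (-5)
= 24

24


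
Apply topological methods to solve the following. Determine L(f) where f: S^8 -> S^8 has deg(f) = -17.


On S^8: L(f) = tr(f_0*) + (-1)^8 tr(f_8*) = 1 + (-1)^8 * deg(f).
L(f) = 1 + (-1)^8 * -17 = 1 + -17 = -16

-16


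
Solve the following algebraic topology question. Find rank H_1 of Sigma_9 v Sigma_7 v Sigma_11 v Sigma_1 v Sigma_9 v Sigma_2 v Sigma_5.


For a wedge X v Y: reduced H_k(X v Y) = H_k(X) + H_k(Y).
Each Sigma_g contributes b_1 = 2g.
b_1 = 18 + 14 + 22 + 2 + 18 + 4 + 10 = 88

88


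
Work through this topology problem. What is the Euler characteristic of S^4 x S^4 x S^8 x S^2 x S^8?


chi is multiplicative: chi(X x Y) = chi(X) chi(Y).
Each even-dim sphere has chi = 2. There are 5 factors.
chi = 2^5 = 32

32


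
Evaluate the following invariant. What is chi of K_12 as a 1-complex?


K_12: V = 12, E = C(12,2) = 66.
chi = V - E = 12 - 66 = -54

-54


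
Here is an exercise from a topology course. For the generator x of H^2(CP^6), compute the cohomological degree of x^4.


|x| = 2 in H^*(CP^n).
|x^4| = 4 * |x| = 4 * 2 = 8

8


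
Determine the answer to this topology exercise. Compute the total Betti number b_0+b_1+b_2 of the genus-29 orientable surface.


For Sigma_29: b_0 = 1, b_1 = 2g = 58, b_2 = 1.
Total = 1 + 58 + 1 = 60

60


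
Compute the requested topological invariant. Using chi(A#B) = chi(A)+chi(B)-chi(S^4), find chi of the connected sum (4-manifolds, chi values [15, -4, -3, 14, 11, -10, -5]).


For n-manifolds: chi(A#B) = chi(A) + chi(B) - chi(S^4).
chi(S^4) = 1 + (-1)^4 = 2.
chi(#) = (sum chi_i) - (7-1)*chi(S^4) = 18 - 6*2 = 6

6


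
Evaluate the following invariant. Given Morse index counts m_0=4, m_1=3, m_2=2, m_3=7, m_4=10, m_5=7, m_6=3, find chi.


Morse theory: chi(M) = sum_k (-1)^k m_k where m_k = #(index-k critical points).
= (4) + (-3) + (2) + (-7) + (10) + (-7) + (3) = 2

2


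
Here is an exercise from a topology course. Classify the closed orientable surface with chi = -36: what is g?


chi = 2 - 2g for closed orientable surfaces.
-36 = 2 - 2g
2g = 2 - (-36) = 38
g = 19

19


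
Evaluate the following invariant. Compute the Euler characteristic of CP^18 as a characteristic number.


For any closed oriented manifold, <e(TM),[M]> = chi(M).
chi(CP^18) = 18+1 = 19

19


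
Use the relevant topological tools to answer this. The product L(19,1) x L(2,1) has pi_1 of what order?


pi_1(X x Y) = pi_1(X) x pi_1(Y).
pi_1(L(19,1)) = Z/19, pi_1(L(2,1)) = Z/2.
|Z/19 x Z/2| = 19 * 2 = 38

38


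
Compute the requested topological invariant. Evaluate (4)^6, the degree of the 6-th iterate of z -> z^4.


deg(f) = 4. Degree is multiplicative: deg(f^6) = (deg f)^6.
deg(f^6) = (4)^6 = 4096

4096


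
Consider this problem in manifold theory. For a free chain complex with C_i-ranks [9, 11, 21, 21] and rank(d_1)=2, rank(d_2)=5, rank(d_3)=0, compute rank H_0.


rank H_k = rank(ker d_k) - rank(im d_{k+1}).
rank(ker d_0) = rank(C_0) - rank(d_0) = 9 - 0 = 9.
rank(im d_{0+1}) = 2.
rank H_0 = 9 - 2 = 7

7


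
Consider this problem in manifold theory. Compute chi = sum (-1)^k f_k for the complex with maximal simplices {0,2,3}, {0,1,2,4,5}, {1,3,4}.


Enumerate all faces; f-vector: f_0=6, f_1=14, f_2=12, f_3=5, f_4=1.
chi = sum (-1)^k f_k = 0

0


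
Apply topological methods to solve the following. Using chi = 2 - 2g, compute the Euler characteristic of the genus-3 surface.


For a closed orientable surface of genus g: chi = 2 - 2g.
Here g = 3.
chi = 2 - 2*3 = 2 - 6 = -4

-4


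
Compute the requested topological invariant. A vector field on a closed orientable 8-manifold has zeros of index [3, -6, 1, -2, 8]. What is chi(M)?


Poincare-Hopf: chi(M) = sum of indices of zeros.
chi = (3) + (-6) + (1) + (-2) + (8) = 4

4


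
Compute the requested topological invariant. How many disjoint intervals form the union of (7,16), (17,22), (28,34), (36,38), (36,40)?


Sort and merge overlapping open intervals.
Merged: (7,16), (17,22), (28,34), (36,40).
Number of components = 4

4


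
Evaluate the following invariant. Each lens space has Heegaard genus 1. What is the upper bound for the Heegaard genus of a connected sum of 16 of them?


Heegaard genus satisfies g(A#B) <= g(A) + g(B).
Each lens space has g = 1.
Upper bound: 16 * 1 = 16

16


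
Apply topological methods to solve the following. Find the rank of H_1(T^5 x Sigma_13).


pi_1(A x B) = pi_1(A) x pi_1(B); rank of abelianization = b_1.
b_1(T^5) = 5, b_1(Sigma_13) = 2*13 = 26.
b_1(product) = 5 + 26 = 31

31


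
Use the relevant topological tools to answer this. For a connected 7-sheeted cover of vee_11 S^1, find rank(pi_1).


Nielsen-Schreier: an index-n subgroup of F_r is free of rank 1 + n(r-1).
Equivalently: chi(cover) = n*chi(base); chi(vee_r S^1) = 1 - 11 = -10.
chi(E) = 7*(-10) = -70; rank = 1 - chi(E) = 1 - (-70) = 71.
rank = 1 + 7*(11-1) = 1 + 70 = 71

71


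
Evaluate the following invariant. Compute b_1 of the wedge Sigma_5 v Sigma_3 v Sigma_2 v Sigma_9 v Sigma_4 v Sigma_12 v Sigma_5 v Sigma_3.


For a wedge X v Y: reduced H_k(X v Y) = H_k(X) + H_k(Y).
Each Sigma_g contributes b_1 = 2g.
b_1 = 10 + 6 + 4 + 18 + 8 + 24 + 10 + 6 = 86

86


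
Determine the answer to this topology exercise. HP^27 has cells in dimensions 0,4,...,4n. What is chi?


HP^27 has one cell in each dimension 0, 4, ..., 4*27 (27+1 cells, all even-dim).
chi = 27 + 1 = 28

28


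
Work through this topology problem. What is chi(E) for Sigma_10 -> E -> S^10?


chi(S^10) = 2 (n even), chi(Sigma_10) = 2 - 2*10 = -18.
chi(E) = 2 * (-18) = -36

-36


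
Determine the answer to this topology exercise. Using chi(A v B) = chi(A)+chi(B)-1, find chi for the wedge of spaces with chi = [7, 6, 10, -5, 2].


chi(A v B) = chi(A) + chi(B) - 1 (one point identified).
For 5 spaces: chi = (sum chi_i) - (5 - 1).
sum = 20; chi = 20 - 4 = 16

16


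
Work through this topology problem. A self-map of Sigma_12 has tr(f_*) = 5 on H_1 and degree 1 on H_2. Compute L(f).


L(f) = tr(f_0*) - tr(f_1*) + tr(f_2*).
= 1 - (5) + (1)
= -3

-3


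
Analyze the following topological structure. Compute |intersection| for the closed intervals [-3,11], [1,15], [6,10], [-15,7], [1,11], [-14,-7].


Intersection = [max(a_i), min(b_i)] = [6, -7].
Since 6 > -7, the intersection is empty.
Length = 0

0


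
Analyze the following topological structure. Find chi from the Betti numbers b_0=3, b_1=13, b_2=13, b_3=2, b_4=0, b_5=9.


chi = sum_k (-1)^k b_k.
= (3) + (-13) + (13) + (-2) + (0) + (-9)
= -8

-8


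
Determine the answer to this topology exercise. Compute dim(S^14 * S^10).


Join of spheres: S^m * S^n = S^{m+n+1}.
dim = 14 + 10 + 1 = 25

25


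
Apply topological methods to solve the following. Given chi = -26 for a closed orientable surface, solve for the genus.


chi = 2 - 2g for closed orientable surfaces.
-26 = 2 - 2g
2g = 2 - (-26) = 28
g = 14

14


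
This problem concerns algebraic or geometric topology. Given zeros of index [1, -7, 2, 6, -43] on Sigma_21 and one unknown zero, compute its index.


Poincare-Hopf: sum of indices = chi(M).
chi(Sigma_21) = 2 - 2*21 = -40.
Sum of known indices = -41.
x = chi - (sum known) = -40 - (-41) = 1

1


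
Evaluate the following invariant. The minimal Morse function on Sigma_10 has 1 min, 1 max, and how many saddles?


A perfect Morse function has m_k = b_k.
For Sigma_10: b_0=1, b_1=2g=20, b_2=1.
Saddles m_1 = 2g = 20

20


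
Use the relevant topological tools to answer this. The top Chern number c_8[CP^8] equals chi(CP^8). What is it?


For any closed oriented manifold, <e(TM),[M]> = chi(M).
chi(CP^8) = 8+1 = 9

9


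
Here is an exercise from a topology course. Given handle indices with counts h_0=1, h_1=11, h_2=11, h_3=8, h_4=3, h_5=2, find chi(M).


Handles of index k contribute (-1)^k to chi (same as CW cells).
chi = (1) + (-11) + (11) + (-8) + (3) + (-2) = -6

-6


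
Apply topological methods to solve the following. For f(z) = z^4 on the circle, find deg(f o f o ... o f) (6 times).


deg(f) = 4. Degree is multiplicative: deg(f^6) = (deg f)^6.
deg(f^6) = (4)^6 = 4096

4096


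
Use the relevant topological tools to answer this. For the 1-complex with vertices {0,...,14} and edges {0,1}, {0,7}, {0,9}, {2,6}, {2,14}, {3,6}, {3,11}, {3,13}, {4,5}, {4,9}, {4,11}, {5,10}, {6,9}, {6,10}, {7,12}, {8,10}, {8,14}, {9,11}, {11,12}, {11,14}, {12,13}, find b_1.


b_1 = E - V + (number of components).
E = 21, V = 15, components = 1.
b_1 = 21 - 15 + 1 = 7

7


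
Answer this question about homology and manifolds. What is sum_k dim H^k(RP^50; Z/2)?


H^k(RP^50; Z/2) = Z/2 for each 0 <= k <= 50.
Total dimension = 50 + 1 = 51

51


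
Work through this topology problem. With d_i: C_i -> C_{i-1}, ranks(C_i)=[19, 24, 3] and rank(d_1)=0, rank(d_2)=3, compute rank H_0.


rank H_k = rank(ker d_k) - rank(im d_{k+1}).
rank(ker d_0) = rank(C_0) - rank(d_0) = 19 - 0 = 19.
rank(im d_{0+1}) = 0.
rank H_0 = 19 - 0 = 19

19


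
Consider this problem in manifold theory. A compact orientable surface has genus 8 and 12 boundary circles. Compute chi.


For a compact orientable surface with genus g and b boundary components: chi = 2 - 2g - b.
chi = 2 - 2*8 - 12 = 2 - 16 - 12 = -26

-26


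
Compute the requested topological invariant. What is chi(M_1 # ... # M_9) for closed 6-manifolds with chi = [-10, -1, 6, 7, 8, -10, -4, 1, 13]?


For n-manifolds: chi(A#B) = chi(A) + chi(B) - chi(S^6).
chi(S^6) = 1 + (-1)^6 = 2.
chi(#) = (sum chi_i) - (9-1)*chi(S^6) = 10 - 8*2 = -6

-6


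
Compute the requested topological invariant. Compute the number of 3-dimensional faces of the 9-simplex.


Delta^9 has 9+1 vertices. A 3-face is a choice of 3+1 vertices.
f_3 = C(9+1, 3+1) = C(10,4) = 210

210


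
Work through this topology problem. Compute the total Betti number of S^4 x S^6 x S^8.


Total Betti number is multiplicative under products.
Each S^d (d>=1) has total Betti number 2.
There are 3 sphere factors.
Total = 2^3 = 8

8


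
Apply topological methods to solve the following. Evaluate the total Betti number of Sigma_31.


For Sigma_31: b_0 = 1, b_1 = 2g = 62, b_2 = 1.
Total = 1 + 62 + 1 = 64

64


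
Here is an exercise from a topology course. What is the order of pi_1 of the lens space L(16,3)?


pi_1(L(p,q)) = Z/pZ for any q coprime to p.
|pi_1(L(16,3))| = 16

16


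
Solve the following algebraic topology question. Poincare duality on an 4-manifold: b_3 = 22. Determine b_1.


Poincare duality for closed orientable n-manifolds: b_k = b_{n-k}.
Here n = 4, so b_1 = b_3 = 22

22


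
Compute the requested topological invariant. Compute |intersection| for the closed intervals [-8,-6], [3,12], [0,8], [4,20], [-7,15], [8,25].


Intersection = [max(a_i), min(b_i)] = [8, -6].
Since 8 > -6, the intersection is empty.
Length = 0

0


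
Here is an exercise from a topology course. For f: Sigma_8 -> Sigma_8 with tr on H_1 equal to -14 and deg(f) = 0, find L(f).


L(f) = tr(f_0*) - tr(f_1*) + tr(f_2*).
= 1 - (-14) + (0)
= 15

15


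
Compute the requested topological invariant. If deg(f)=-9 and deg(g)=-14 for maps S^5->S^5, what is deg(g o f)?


Degree is multiplicative under composition: deg(g o f) = deg(g) * deg(f).
= -14 * -9 = 126

126


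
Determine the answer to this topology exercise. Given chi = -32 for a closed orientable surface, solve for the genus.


chi = 2 - 2g for closed orientable surfaces.
-32 = 2 - 2g
2g = 2 - (-32) = 34
g = 17

17


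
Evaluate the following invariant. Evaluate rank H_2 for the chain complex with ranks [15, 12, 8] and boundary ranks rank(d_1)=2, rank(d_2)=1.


rank H_k = rank(ker d_k) - rank(im d_{k+1}).
rank(ker d_2) = rank(C_2) - rank(d_2) = 8 - 1 = 7.
rank(im d_{2+1}) = 0.
rank H_2 = 7 - 0 = 7

7


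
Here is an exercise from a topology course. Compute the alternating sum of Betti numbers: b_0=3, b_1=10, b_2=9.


chi = sum_k (-1)^k b_k.
= (3) + (-10) + (9)
= 2

2


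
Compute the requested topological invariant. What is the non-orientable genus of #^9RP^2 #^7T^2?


Since a >= 1, the sum is non-orientable; each T^2 can be replaced by RP^2 # RP^2 (since T^2#RP^2 = 3RP^2).
Total crosscaps k = 9 + 2*7 = 23.
Check via chi: chi = 9*1 + 7*0 - (9+7-1)*2 = -21 = 2 - k = -21. Consistent.

23


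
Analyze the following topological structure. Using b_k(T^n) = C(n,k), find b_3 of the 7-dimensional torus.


By the Kunneth formula, b_k(T^n) = C(n,k).
b_3(T^7) = C(7,3).
C(7,3) = 7!/(3!*4!) = 35

35


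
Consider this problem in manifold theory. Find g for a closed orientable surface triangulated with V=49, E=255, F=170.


chi = V - E + F = 49 - 255 + 170 = -36
For orientable closed surface: chi = 2 - 2g, so g = (2 - chi)/2.
g = (2 - (-36)) / 2 = 38 / 2 = 19

19


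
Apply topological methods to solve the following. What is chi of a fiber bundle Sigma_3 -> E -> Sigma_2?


For a fiber bundle F -> E -> B (with CW structure): chi(E) = chi(B) * chi(F).
chi(Sigma_2) = -2, chi(Sigma_3) = -4.
chi(E) = (-2) * (-4) = 8

8
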